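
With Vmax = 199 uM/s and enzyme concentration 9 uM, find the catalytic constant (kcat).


kcat = Vmax / [E]t
kcat = 199 / 9
kcat = 22.1111 s^-1

22.1111 s^-1


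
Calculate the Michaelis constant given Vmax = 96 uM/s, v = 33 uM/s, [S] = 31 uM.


Km = [S] * (Vmax - v) / v
Km = 31 * (96 - 33) / 33
Km = 59.1818 uM

59.1818 uM


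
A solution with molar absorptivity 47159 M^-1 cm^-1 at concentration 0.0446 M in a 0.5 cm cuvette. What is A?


A = epsilon * c * l
A = 47159 * 0.0446 * 0.5
A = 1051.6457

1051.6457


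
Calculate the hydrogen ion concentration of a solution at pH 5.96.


[H+] = 10^(-pH)
[H+] = 10^(-5.96)
[H+] = 1.096e-06 M

1.096e-06 M


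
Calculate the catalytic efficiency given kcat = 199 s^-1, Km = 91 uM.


Catalytic efficiency = kcat / Km
= 199 / 91
= 2.1868 uM^-1*s^-1

2.1868 uM^-1*s^-1


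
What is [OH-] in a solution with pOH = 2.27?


[OH-] = 10^(-pOH)
[OH-] = 10^(-2.27)
[OH-] = 0.0054 M

0.0054 M


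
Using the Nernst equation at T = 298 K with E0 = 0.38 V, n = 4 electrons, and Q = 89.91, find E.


E = E0 - (RT/nF) * ln(Q)
E = 0.38 - (8.314 * 298 / (4 * 96485)) * ln(89.91)
E = 0.3511 V

0.3511 V


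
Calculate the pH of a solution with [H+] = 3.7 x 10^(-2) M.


pH = -log10([H+])
pH = -log10(3.7 x 10^(-2))
pH = 1.4318

1.4318


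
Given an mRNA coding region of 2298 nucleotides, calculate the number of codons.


codons = nucleotides / 3
codons = 2298 / 3 = 766

766


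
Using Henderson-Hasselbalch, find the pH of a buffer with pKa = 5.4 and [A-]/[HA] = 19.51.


pH = pKa + log10([A-]/[HA])
pH = 5.4 + log10(19.51)
pH = 6.6903

6.6903


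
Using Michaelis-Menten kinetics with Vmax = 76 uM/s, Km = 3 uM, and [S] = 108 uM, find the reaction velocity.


v = Vmax * [S] / (Km + [S])
v = 76 * 108 / (3 + 108)
v = 73.9459 uM/s

73.9459 uM/s


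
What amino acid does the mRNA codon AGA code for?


Standard genetic code lookup.
Codon AGA -> Arg

Arg


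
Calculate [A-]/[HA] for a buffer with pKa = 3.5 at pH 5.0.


[A-]/[HA] = 10^(pH - pKa)
= 10^(5.0 - 3.5)
= 31.6228

31.6228


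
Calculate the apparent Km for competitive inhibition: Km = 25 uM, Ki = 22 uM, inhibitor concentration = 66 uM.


Km_app = Km * (1 + [I]/Ki)
Km_app = 25 * (1 + 66/22)
Km_app = 100.0 uM

100.0 uM


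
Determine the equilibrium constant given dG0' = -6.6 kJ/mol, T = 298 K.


Keq = exp(-dG0 * 1000 / (R * T))
Keq = exp(-(-6.6) * 1000 / (8.314 * 298))
Keq = 14.3521

14.3521


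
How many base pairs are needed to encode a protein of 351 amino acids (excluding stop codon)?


Each amino acid = 1 codon = 3 bp
bp = 351 * 3 = 1053 bp

1053 bp


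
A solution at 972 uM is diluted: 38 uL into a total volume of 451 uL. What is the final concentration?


C2 = C1 * V1 / V2
C2 = 972 * 38 / 451
C2 = 81.898 uM

81.898 uM


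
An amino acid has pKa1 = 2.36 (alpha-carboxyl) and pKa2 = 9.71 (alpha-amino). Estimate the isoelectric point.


pI = (pKa1 + pKa2) / 2
pI = (2.36 + 9.71) / 2
pI = 6.035

6.035


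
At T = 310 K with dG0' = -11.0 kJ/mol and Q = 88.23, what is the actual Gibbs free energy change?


dG = dG0' + RT * ln(Q) / 1000
dG = -11.0 + 8.314 * 310 * ln(88.23) / 1000
dG = 0.5463 kJ/mol

0.5463 kJ/mol


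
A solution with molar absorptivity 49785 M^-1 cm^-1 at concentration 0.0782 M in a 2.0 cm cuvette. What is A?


A = epsilon * c * l
A = 49785 * 0.0782 * 2.0
A = 7786.374

7786.374


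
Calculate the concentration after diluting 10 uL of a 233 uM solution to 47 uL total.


C2 = C1 * V1 / V2
C2 = 233 * 10 / 47
C2 = 49.5745 uM

49.5745 uM


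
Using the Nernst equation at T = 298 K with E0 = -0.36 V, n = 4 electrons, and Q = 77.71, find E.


E = E0 - (RT/nF) * ln(Q)
E = -0.36 - (8.314 * 298 / (4 * 96485)) * ln(77.71)
E = -0.3879 V

-0.3879 V


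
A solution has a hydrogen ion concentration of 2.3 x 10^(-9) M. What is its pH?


pH = -log10([H+])
pH = -log10(2.3 x 10^(-9))
pH = 8.6383

8.6383


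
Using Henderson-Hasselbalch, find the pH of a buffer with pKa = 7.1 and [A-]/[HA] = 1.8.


pH = pKa + log10([A-]/[HA])
pH = 7.1 + log10(1.8)
pH = 7.3553

7.3553


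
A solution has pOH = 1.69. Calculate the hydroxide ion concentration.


[OH-] = 10^(-pOH)
[OH-] = 10^(-1.69)
[OH-] = 0.0204 M

0.0204 M


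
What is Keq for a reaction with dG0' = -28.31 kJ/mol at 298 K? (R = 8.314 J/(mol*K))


Keq = exp(-dG0 * 1000 / (R * T))
Keq = exp(-(-28.31) * 1000 / (8.314 * 298))
Keq = 91721.2625

91721.2625


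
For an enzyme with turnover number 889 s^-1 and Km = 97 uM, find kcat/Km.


Catalytic efficiency = kcat / Km
= 889 / 97
= 9.1649 uM^-1*s^-1

9.1649 uM^-1*s^-1


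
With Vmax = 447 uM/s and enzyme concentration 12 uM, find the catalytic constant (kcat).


kcat = Vmax / [E]t
kcat = 447 / 12
kcat = 37.25 s^-1

37.25 s^-1


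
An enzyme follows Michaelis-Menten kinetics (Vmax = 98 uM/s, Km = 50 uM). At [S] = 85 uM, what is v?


v = Vmax * [S] / (Km + [S])
v = 98 * 85 / (50 + 85)
v = 61.7037 uM/s

61.7037 uM/s


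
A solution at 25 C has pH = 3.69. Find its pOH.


pOH = 14 - pH
pOH = 14 - 3.69
pOH = 10.31

10.31


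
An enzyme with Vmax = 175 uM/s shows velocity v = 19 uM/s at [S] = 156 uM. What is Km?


Km = [S] * (Vmax - v) / v
Km = 156 * (175 - 19) / 19
Km = 1280.8421 uM

1280.8421 uM


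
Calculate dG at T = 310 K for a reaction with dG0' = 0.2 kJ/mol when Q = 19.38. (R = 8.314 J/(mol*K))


dG = dG0' + RT * ln(Q) / 1000
dG = 0.2 + 8.314 * 310 * ln(19.38) / 1000
dG = 7.8399 kJ/mol

7.8399 kJ/mol


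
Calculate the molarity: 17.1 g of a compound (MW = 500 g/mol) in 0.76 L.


C = (mass / MW) / volume
C = (17.1 / 500) / 0.76
C = 0.045 M

0.045 M


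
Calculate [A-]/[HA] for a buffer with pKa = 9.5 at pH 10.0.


[A-]/[HA] = 10^(pH - pKa)
= 10^(10.0 - 9.5)
= 3.1623

3.1623


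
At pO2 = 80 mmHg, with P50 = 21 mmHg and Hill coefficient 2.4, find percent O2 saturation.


Y = pO2^n / (P50^n + pO2^n)
Y = 80^2.4 / (21^2.4 + 80^2.4)
Y = 96.12%

96.12%


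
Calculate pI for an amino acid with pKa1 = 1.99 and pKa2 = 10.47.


pI = (pKa1 + pKa2) / 2
pI = (1.99 + 10.47) / 2
pI = 6.23

6.23


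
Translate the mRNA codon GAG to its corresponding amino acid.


Standard genetic code lookup.
Codon GAG -> Glu

Glu


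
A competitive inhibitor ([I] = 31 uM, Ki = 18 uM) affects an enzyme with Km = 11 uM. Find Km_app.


Km_app = Km * (1 + [I]/Ki)
Km_app = 11 * (1 + 31/18)
Km_app = 29.9444 uM

29.9444 uM


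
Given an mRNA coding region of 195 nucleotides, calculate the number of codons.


codons = nucleotides / 3
codons = 195 / 3 = 65

65


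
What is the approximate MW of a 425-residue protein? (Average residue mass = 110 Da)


MW = n_residues * 110 Da
MW = 425 * 110
MW = 46750 Da

46750 Da


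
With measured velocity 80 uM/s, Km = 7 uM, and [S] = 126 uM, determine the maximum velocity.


Vmax = v * (Km + [S]) / [S]
Vmax = 80 * (7 + 126) / 126
Vmax = 84.4444 uM/s

84.4444 uM/s


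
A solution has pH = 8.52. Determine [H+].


[H+] = 10^(-pH)
[H+] = 10^(-8.52)
[H+] = 3.020e-09 M

3.020e-09 M


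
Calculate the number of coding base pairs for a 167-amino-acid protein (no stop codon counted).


Each amino acid = 1 codon = 3 bp
bp = 167 * 3 = 501 bp

501 bp


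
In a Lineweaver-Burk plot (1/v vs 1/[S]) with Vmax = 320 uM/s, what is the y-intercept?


y-intercept = 1/Vmax
= 1/320
= 0.0031 s/uM

0.0031 s/uM


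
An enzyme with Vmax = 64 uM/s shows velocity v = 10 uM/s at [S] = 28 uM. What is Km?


Km = [S] * (Vmax - v) / v
Km = 28 * (64 - 10) / 10
Km = 151.2 uM

151.2 uM


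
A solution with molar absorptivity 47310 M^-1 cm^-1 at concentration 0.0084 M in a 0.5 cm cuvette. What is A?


A = epsilon * c * l
A = 47310 * 0.0084 * 0.5
A = 198.702

198.702


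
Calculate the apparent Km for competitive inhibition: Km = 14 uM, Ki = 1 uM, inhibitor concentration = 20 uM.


Km_app = Km * (1 + [I]/Ki)
Km_app = 14 * (1 + 20/1)
Km_app = 294.0 uM

294.0 uM


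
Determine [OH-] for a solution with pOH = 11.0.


[OH-] = 10^(-pOH)
[OH-] = 10^(-11.0)
[OH-] = 1.000e-11 M

1.000e-11 M


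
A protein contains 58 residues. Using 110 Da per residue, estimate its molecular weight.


MW = n_residues * 110 Da
MW = 58 * 110
MW = 6380 Da

6380 Da


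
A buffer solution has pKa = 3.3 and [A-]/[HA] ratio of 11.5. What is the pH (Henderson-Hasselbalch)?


pH = pKa + log10([A-]/[HA])
pH = 3.3 + log10(11.5)
pH = 4.3607

4.3607


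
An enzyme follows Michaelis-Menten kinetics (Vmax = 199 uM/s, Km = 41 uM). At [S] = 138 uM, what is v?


v = Vmax * [S] / (Km + [S])
v = 199 * 138 / (41 + 138)
v = 153.419 uM/s

153.419 uM/s


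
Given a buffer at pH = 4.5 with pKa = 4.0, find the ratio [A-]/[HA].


[A-]/[HA] = 10^(pH - pKa)
= 10^(4.5 - 4.0)
= 3.1623

3.1623


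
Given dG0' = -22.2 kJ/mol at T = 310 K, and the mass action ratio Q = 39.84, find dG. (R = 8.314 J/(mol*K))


dG = dG0' + RT * ln(Q) / 1000
dG = -22.2 + 8.314 * 310 * ln(39.84) / 1000
dG = -12.7028 kJ/mol

-12.7028 kJ/mol


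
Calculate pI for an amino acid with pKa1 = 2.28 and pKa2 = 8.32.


pI = (pKa1 + pKa2) / 2
pI = (2.28 + 8.32) / 2
pI = 5.3

5.3


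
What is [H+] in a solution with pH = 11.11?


[H+] = 10^(-pH)
[H+] = 10^(-11.11)
[H+] = 7.762e-12 M

7.762e-12 M


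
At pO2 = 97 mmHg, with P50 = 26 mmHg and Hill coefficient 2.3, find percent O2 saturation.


Y = pO2^n / (P50^n + pO2^n)
Y = 97^2.3 / (26^2.3 + 97^2.3)
Y = 95.38%

95.38%


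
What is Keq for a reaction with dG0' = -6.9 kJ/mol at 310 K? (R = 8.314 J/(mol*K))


Keq = exp(-dG0 * 1000 / (R * T))
Keq = exp(-(-6.9) * 1000 / (8.314 * 310))
Keq = 14.544

14.544


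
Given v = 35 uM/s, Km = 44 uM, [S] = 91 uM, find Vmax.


Vmax = v * (Km + [S]) / [S]
Vmax = 35 * (44 + 91) / 91
Vmax = 51.9231 uM/s

51.9231 uM/s


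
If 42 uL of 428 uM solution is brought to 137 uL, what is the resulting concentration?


C2 = C1 * V1 / V2
C2 = 428 * 42 / 137
C2 = 131.2117 uM

131.2117 uM


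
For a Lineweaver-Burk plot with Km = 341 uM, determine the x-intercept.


x-intercept = -1/Km
= -1/341
= -0.0029 1/uM

-0.0029 1/uM


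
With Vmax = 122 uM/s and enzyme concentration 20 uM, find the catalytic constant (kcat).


kcat = Vmax / [E]t
kcat = 122 / 20
kcat = 6.1 s^-1

6.1 s^-1


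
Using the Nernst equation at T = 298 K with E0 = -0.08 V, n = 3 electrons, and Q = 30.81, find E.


E = E0 - (RT/nF) * ln(Q)
E = -0.08 - (8.314 * 298 / (3 * 96485)) * ln(30.81)
E = -0.1093 V

-0.1093 V


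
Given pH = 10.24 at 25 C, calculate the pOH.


pOH = 14 - pH
pOH = 14 - 10.24
pOH = 3.76

3.76


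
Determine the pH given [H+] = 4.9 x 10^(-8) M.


pH = -log10([H+])
pH = -log10(4.9 x 10^(-8))
pH = 7.3098

7.3098


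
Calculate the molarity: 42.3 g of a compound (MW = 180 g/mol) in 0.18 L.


C = (mass / MW) / volume
C = (42.3 / 180) / 0.18
C = 1.3056 M

1.3056 M


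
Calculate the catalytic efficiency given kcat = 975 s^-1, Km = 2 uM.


Catalytic efficiency = kcat / Km
= 975 / 2
= 487.5 uM^-1*s^-1

487.5 uM^-1*s^-1


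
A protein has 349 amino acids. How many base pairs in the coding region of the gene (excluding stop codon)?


Each amino acid = 1 codon = 3 bp
bp = 349 * 3 = 1047 bp

1047 bp


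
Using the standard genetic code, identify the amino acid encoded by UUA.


Standard genetic code lookup.
Codon UUA -> Leu

Leu


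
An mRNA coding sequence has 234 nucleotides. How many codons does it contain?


codons = nucleotides / 3
codons = 234 / 3 = 78

78


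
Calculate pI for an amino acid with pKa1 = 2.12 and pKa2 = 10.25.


pI = (pKa1 + pKa2) / 2
pI = (2.12 + 10.25) / 2
pI = 6.185

6.185


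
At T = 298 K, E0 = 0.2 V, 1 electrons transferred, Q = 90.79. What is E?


E = E0 - (RT/nF) * ln(Q)
E = 0.2 - (8.314 * 298 / (1 * 96485)) * ln(90.79)
E = 0.0842 V

0.0842 V


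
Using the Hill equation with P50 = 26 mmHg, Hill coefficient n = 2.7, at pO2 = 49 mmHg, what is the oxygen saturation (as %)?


Y = pO2^n / (P50^n + pO2^n)
Y = 49^2.7 / (26^2.7 + 49^2.7)
Y = 84.7%

84.7%


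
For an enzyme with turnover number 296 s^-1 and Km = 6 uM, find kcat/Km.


Catalytic efficiency = kcat / Km
= 296 / 6
= 49.3333 uM^-1*s^-1

49.3333 uM^-1*s^-1


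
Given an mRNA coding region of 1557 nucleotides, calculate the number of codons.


codons = nucleotides / 3
codons = 1557 / 3 = 519

519


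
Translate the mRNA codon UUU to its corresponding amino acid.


Standard genetic code lookup.
Codon UUU -> Phe

Phe


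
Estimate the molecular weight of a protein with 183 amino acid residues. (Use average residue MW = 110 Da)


MW = n_residues * 110 Da
MW = 183 * 110
MW = 20130 Da

20130 Da


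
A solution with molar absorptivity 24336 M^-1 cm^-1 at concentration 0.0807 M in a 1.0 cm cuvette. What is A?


A = epsilon * c * l
A = 24336 * 0.0807 * 1.0
A = 1963.9152

1963.9152


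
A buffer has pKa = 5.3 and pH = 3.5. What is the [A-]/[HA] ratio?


[A-]/[HA] = 10^(pH - pKa)
= 10^(3.5 - 5.3)
= 0.0158

0.0158


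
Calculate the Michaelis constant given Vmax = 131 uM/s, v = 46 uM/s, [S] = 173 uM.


Km = [S] * (Vmax - v) / v
Km = 173 * (131 - 46) / 46
Km = 319.6739 uM

319.6739 uM


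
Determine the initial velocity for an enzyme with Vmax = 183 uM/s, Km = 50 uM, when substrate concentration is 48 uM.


v = Vmax * [S] / (Km + [S])
v = 183 * 48 / (50 + 48)
v = 89.6327 uM/s

89.6327 uM/s


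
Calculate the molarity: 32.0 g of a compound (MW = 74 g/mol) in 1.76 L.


C = (mass / MW) / volume
C = (32.0 / 74) / 1.76
C = 0.2457 M

0.2457 M


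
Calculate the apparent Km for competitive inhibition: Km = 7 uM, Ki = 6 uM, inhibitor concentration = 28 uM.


Km_app = Km * (1 + [I]/Ki)
Km_app = 7 * (1 + 28/6)
Km_app = 39.6667 uM

39.6667 uM


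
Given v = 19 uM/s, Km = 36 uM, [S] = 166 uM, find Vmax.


Vmax = v * (Km + [S]) / [S]
Vmax = 19 * (36 + 166) / 166
Vmax = 23.1205 uM/s

23.1205 uM/s


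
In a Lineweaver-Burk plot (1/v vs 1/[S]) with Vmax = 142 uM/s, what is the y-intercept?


y-intercept = 1/Vmax
= 1/142
= 0.007 s/uM

0.007 s/uM


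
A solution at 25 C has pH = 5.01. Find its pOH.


pOH = 14 - pH
pOH = 14 - 5.01
pOH = 8.99

8.99


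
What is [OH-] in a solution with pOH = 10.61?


[OH-] = 10^(-pOH)
[OH-] = 10^(-10.61)
[OH-] = 2.455e-11 M

2.455e-11 M


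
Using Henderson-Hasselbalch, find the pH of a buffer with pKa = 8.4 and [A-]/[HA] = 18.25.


pH = pKa + log10([A-]/[HA])
pH = 8.4 + log10(18.25)
pH = 9.6613

9.6613


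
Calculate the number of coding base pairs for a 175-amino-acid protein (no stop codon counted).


Each amino acid = 1 codon = 3 bp
bp = 175 * 3 = 525 bp

525 bp


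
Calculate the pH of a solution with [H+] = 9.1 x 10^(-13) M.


pH = -log10([H+])
pH = -log10(9.1 x 10^(-13))
pH = 12.041

12.041


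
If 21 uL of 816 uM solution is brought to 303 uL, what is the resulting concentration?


C2 = C1 * V1 / V2
C2 = 816 * 21 / 303
C2 = 56.5545 uM

56.5545 uM


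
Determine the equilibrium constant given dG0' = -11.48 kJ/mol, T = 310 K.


Keq = exp(-dG0 * 1000 / (R * T))
Keq = exp(-(-11.48) * 1000 / (8.314 * 310))
Keq = 85.9877

85.9877


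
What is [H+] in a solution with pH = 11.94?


[H+] = 10^(-pH)
[H+] = 10^(-11.94)
[H+] = 1.148e-12 M

1.148e-12 M


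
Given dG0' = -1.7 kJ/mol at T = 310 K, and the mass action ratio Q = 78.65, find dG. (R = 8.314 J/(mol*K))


dG = dG0' + RT * ln(Q) / 1000
dG = -1.7 + 8.314 * 310 * ln(78.65) / 1000
dG = 9.5501 kJ/mol

9.5501 kJ/mol


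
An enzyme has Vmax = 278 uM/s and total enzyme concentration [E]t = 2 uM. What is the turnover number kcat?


kcat = Vmax / [E]t
kcat = 278 / 2
kcat = 139.0 s^-1

139.0 s^-1


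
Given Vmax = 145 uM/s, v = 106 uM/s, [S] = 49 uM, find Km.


Km = [S] * (Vmax - v) / v
Km = 49 * (145 - 106) / 106
Km = 18.0283 uM

18.0283 uM


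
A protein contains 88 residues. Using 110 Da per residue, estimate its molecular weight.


MW = n_residues * 110 Da
MW = 88 * 110
MW = 9680 Da

9680 Da


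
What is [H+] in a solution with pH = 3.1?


[H+] = 10^(-pH)
[H+] = 10^(-3.1)
[H+] = 7.943e-04 M

7.943e-04 M


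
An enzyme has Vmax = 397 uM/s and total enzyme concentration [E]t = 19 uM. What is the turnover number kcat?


kcat = Vmax / [E]t
kcat = 397 / 19
kcat = 20.8947 s^-1

20.8947 s^-1


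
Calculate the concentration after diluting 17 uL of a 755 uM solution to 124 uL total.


C2 = C1 * V1 / V2
C2 = 755 * 17 / 124
C2 = 103.5081 uM

103.5081 uM


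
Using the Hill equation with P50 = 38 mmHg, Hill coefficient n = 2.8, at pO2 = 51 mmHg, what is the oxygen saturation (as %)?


Y = pO2^n / (P50^n + pO2^n)
Y = 51^2.8 / (38^2.8 + 51^2.8)
Y = 69.51%

69.51%


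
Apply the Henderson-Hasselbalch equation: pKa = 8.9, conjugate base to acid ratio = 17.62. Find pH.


pH = pKa + log10([A-]/[HA])
pH = 8.9 + log10(17.62)
pH = 10.146

10.146


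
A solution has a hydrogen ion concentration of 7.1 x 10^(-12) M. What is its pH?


pH = -log10([H+])
pH = -log10(7.1 x 10^(-12))
pH = 11.1487

11.1487


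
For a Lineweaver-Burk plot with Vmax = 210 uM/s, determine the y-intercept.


y-intercept = 1/Vmax
= 1/210
= 0.0048 s/uM

0.0048 s/uM


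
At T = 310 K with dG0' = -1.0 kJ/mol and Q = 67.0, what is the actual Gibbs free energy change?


dG = dG0' + RT * ln(Q) / 1000
dG = -1.0 + 8.314 * 310 * ln(67.0) / 1000
dG = 9.8369 kJ/mol

9.8369 kJ/mol


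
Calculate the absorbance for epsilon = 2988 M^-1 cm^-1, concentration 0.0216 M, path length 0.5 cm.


A = epsilon * c * l
A = 2988 * 0.0216 * 0.5
A = 32.2704

32.2704


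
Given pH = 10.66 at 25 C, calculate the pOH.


pOH = 14 - pH
pOH = 14 - 10.66
pOH = 3.34

3.34


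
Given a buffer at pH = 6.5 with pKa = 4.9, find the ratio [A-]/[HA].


[A-]/[HA] = 10^(pH - pKa)
= 10^(6.5 - 4.9)
= 39.8107

39.8107


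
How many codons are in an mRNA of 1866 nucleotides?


codons = nucleotides / 3
codons = 1866 / 3 = 622

622


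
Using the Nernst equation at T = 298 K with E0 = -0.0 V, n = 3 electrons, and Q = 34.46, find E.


E = E0 - (RT/nF) * ln(Q)
E = -0.0 - (8.314 * 298 / (3 * 96485)) * ln(34.46)
E = -0.0303 V

-0.0303 V


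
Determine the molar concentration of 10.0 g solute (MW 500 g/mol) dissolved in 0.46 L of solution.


C = (mass / MW) / volume
C = (10.0 / 500) / 0.46
C = 0.0435 M

0.0435 M


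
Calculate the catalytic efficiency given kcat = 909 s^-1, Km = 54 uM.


Catalytic efficiency = kcat / Km
= 909 / 54
= 16.8333 uM^-1*s^-1

16.8333 uM^-1*s^-1


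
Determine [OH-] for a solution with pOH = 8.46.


[OH-] = 10^(-pOH)
[OH-] = 10^(-8.46)
[OH-] = 3.467e-09 M

3.467e-09 M


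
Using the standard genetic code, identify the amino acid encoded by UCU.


Standard genetic code lookup.
Codon UCU -> Ser

Ser


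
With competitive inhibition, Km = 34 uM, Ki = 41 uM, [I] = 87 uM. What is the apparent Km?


Km_app = Km * (1 + [I]/Ki)
Km_app = 34 * (1 + 87/41)
Km_app = 106.1463 uM

106.1463 uM


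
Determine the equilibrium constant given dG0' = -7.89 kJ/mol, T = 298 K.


Keq = exp(-dG0 * 1000 / (R * T))
Keq = exp(-(-7.89) * 1000 / (8.314 * 298))
Keq = 24.1569

24.1569


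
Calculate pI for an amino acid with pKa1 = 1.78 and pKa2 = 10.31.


pI = (pKa1 + pKa2) / 2
pI = (1.78 + 10.31) / 2
pI = 6.045

6.045


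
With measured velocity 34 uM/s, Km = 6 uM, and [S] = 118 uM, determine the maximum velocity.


Vmax = v * (Km + [S]) / [S]
Vmax = 34 * (6 + 118) / 118
Vmax = 35.7288 uM/s

35.7288 uM/s


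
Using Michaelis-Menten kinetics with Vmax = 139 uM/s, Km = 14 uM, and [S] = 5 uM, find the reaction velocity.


v = Vmax * [S] / (Km + [S])
v = 139 * 5 / (14 + 5)
v = 36.5789 uM/s

36.5789 uM/s


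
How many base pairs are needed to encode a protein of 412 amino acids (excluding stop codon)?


Each amino acid = 1 codon = 3 bp
bp = 412 * 3 = 1236 bp

1236 bp


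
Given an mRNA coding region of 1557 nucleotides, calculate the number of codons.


codons = nucleotides / 3
codons = 1557 / 3 = 519

519


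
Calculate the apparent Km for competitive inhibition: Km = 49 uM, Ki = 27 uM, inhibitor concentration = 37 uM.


Km_app = Km * (1 + [I]/Ki)
Km_app = 49 * (1 + 37/27)
Km_app = 116.1481 uM

116.1481 uM


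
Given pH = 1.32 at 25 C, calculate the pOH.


pOH = 14 - pH
pOH = 14 - 1.32
pOH = 12.68

12.68


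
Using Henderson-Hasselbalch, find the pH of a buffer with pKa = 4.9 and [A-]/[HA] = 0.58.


pH = pKa + log10([A-]/[HA])
pH = 4.9 + log10(0.58)
pH = 4.6634

4.6634


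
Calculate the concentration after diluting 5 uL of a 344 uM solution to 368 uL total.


C2 = C1 * V1 / V2
C2 = 344 * 5 / 368
C2 = 4.6739 uM

4.6739 uM


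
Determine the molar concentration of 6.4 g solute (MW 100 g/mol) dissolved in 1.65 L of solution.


C = (mass / MW) / volume
C = (6.4 / 100) / 1.65
C = 0.0388 M

0.0388 M


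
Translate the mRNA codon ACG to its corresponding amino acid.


Standard genetic code lookup.
Codon ACG -> Thr

Thr


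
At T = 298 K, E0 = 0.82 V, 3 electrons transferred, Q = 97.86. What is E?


E = E0 - (RT/nF) * ln(Q)
E = 0.82 - (8.314 * 298 / (3 * 96485)) * ln(97.86)
E = 0.7808 V

0.7808 V


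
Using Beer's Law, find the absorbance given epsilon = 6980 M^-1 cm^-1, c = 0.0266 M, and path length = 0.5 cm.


A = epsilon * c * l
A = 6980 * 0.0266 * 0.5
A = 92.834

92.834


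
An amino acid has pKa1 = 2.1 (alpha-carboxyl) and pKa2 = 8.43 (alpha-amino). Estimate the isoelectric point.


pI = (pKa1 + pKa2) / 2
pI = (2.1 + 8.43) / 2
pI = 5.265

5.265


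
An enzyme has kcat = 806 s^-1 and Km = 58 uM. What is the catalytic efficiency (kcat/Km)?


Catalytic efficiency = kcat / Km
= 806 / 58
= 13.8966 uM^-1*s^-1

13.8966 uM^-1*s^-1


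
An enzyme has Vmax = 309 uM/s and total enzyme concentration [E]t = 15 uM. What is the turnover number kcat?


kcat = Vmax / [E]t
kcat = 309 / 15
kcat = 20.6 s^-1

20.6 s^-1


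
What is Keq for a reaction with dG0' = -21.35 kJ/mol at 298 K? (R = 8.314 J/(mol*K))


Keq = exp(-dG0 * 1000 / (R * T))
Keq = exp(-(-21.35) * 1000 / (8.314 * 298))
Keq = 5526.4868

5526.4868


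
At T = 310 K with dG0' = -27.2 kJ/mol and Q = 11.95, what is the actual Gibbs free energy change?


dG = dG0' + RT * ln(Q) / 1000
dG = -27.2 + 8.314 * 310 * ln(11.95) / 1000
dG = -20.8063 kJ/mol

-20.8063 kJ/mol


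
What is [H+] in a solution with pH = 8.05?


[H+] = 10^(-pH)
[H+] = 10^(-8.05)
[H+] = 8.913e-09 M

8.913e-09 M


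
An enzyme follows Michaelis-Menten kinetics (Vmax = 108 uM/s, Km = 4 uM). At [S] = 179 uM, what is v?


v = Vmax * [S] / (Km + [S])
v = 108 * 179 / (4 + 179)
v = 105.6393 uM/s

105.6393 uM/s


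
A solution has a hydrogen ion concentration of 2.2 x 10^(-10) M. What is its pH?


pH = -log10([H+])
pH = -log10(2.2 x 10^(-10))
pH = 9.6576

9.6576


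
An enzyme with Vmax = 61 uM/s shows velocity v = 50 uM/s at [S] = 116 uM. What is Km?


Km = [S] * (Vmax - v) / v
Km = 116 * (61 - 50) / 50
Km = 25.52 uM

25.52 uM


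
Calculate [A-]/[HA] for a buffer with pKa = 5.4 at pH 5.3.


[A-]/[HA] = 10^(pH - pKa)
= 10^(5.3 - 5.4)
= 0.7943

0.7943


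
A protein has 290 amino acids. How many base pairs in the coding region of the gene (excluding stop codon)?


Each amino acid = 1 codon = 3 bp
bp = 290 * 3 = 870 bp

870 bp


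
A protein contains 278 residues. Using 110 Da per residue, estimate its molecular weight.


MW = n_residues * 110 Da
MW = 278 * 110
MW = 30580 Da

30580 Da


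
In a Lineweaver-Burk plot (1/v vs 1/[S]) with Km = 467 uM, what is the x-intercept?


x-intercept = -1/Km
= -1/467
= -0.0021 1/uM

-0.0021 1/uM


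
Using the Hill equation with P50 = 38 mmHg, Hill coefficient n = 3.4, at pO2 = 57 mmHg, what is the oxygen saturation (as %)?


Y = pO2^n / (P50^n + pO2^n)
Y = 57^3.4 / (38^3.4 + 57^3.4)
Y = 79.88%

79.88%


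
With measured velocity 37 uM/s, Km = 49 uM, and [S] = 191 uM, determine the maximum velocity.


Vmax = v * (Km + [S]) / [S]
Vmax = 37 * (49 + 191) / 191
Vmax = 46.4921 uM/s

46.4921 uM/s


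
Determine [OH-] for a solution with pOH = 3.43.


[OH-] = 10^(-pOH)
[OH-] = 10^(-3.43)
[OH-] = 3.715e-04 M

3.715e-04 M


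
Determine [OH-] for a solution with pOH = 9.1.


[OH-] = 10^(-pOH)
[OH-] = 10^(-9.1)
[OH-] = 7.943e-10 M

7.943e-10 M


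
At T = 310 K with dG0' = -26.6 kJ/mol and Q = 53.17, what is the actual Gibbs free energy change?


dG = dG0' + RT * ln(Q) / 1000
dG = -26.6 + 8.314 * 310 * ln(53.17) / 1000
dG = -16.359 kJ/mol

-16.359 kJ/mol


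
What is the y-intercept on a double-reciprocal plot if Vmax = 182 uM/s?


y-intercept = 1/Vmax
= 1/182
= 0.0055 s/uM

0.0055 s/uM


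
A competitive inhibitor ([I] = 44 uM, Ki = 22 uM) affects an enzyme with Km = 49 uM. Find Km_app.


Km_app = Km * (1 + [I]/Ki)
Km_app = 49 * (1 + 44/22)
Km_app = 147.0 uM

147.0 uM


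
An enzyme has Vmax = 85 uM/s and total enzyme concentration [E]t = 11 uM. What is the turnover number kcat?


kcat = Vmax / [E]t
kcat = 85 / 11
kcat = 7.7273 s^-1

7.7273 s^-1


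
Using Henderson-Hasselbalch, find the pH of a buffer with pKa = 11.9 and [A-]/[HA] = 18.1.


pH = pKa + log10([A-]/[HA])
pH = 11.9 + log10(18.1)
pH = 13.1577

13.1577


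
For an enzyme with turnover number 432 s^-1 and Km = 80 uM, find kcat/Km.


Catalytic efficiency = kcat / Km
= 432 / 80
= 5.4 uM^-1*s^-1

5.4 uM^-1*s^-1


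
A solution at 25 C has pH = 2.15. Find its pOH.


pOH = 14 - pH
pOH = 14 - 2.15
pOH = 11.85

11.85


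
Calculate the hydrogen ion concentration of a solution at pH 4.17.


[H+] = 10^(-pH)
[H+] = 10^(-4.17)
[H+] = 6.761e-05 M

6.761e-05 M


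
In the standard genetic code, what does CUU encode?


Standard genetic code lookup.
Codon CUU -> Leu

Leu


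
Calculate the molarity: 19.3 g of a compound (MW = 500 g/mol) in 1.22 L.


C = (mass / MW) / volume
C = (19.3 / 500) / 1.22
C = 0.0316 M

0.0316 M


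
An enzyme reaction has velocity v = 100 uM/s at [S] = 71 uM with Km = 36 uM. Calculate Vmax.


Vmax = v * (Km + [S]) / [S]
Vmax = 100 * (36 + 71) / 71
Vmax = 150.7042 uM/s

150.7042 uM/s


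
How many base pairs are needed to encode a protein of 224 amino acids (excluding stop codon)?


Each amino acid = 1 codon = 3 bp
bp = 224 * 3 = 672 bp

672 bp


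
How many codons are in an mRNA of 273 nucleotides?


codons = nucleotides / 3
codons = 273 / 3 = 91

91


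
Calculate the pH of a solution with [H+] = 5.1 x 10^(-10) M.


pH = -log10([H+])
pH = -log10(5.1 x 10^(-10))
pH = 9.2924

9.2924


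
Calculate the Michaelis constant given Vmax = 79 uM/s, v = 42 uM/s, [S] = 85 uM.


Km = [S] * (Vmax - v) / v
Km = 85 * (79 - 42) / 42
Km = 74.881 uM

74.881 uM


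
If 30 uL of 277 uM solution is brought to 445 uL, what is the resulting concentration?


C2 = C1 * V1 / V2
C2 = 277 * 30 / 445
C2 = 18.6742 uM

18.6742 uM


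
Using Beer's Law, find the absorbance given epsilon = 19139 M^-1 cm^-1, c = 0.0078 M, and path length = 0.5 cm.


A = epsilon * c * l
A = 19139 * 0.0078 * 0.5
A = 74.6421

74.6421


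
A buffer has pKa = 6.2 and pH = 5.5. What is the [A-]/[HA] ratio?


[A-]/[HA] = 10^(pH - pKa)
= 10^(5.5 - 6.2)
= 0.1995

0.1995


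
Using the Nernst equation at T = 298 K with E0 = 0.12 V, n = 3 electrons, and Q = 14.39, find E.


E = E0 - (RT/nF) * ln(Q)
E = 0.12 - (8.314 * 298 / (3 * 96485)) * ln(14.39)
E = 0.0972 V

0.0972 V


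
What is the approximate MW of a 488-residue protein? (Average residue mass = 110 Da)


MW = n_residues * 110 Da
MW = 488 * 110
MW = 53680 Da

53680 Da


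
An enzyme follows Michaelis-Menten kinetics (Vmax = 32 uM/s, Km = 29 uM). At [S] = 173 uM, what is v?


v = Vmax * [S] / (Km + [S])
v = 32 * 173 / (29 + 173)
v = 27.4059 uM/s

27.4059 uM/s


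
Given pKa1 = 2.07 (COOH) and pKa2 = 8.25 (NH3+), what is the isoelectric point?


pI = (pKa1 + pKa2) / 2
pI = (2.07 + 8.25) / 2
pI = 5.16

5.16


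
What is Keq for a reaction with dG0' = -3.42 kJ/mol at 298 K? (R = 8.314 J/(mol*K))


Keq = exp(-dG0 * 1000 / (R * T))
Keq = exp(-(-3.42) * 1000 / (8.314 * 298))
Keq = 3.9764

3.9764


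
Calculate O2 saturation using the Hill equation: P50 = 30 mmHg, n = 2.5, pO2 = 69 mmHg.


Y = pO2^n / (P50^n + pO2^n)
Y = 69^2.5 / (30^2.5 + 69^2.5)
Y = 88.92%

88.92%


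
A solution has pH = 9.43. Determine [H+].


[H+] = 10^(-pH)
[H+] = 10^(-9.43)
[H+] = 3.715e-10 M

3.715e-10 M


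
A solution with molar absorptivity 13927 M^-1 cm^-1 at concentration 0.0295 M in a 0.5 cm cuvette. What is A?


A = epsilon * c * l
A = 13927 * 0.0295 * 0.5
A = 205.4232

205.4232


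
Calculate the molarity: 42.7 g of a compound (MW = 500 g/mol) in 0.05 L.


C = (mass / MW) / volume
C = (42.7 / 500) / 0.05
C = 1.708 M

1.708 M


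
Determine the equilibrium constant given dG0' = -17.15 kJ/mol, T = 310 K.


Keq = exp(-dG0 * 1000 / (R * T))
Keq = exp(-(-17.15) * 1000 / (8.314 * 310))
Keq = 775.9959

775.9959


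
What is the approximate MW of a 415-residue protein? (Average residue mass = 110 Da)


MW = n_residues * 110 Da
MW = 415 * 110
MW = 45650 Da

45650 Da


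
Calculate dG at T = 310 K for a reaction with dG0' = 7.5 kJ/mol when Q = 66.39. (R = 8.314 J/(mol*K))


dG = dG0' + RT * ln(Q) / 1000
dG = 7.5 + 8.314 * 310 * ln(66.39) / 1000
dG = 18.3133 kJ/mol

18.3133 kJ/mol


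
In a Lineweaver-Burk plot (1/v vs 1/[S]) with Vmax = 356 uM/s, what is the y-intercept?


y-intercept = 1/Vmax
= 1/356
= 0.0028 s/uM

0.0028 s/uM


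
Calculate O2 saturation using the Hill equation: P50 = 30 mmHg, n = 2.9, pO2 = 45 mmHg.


Y = pO2^n / (P50^n + pO2^n)
Y = 45^2.9 / (30^2.9 + 45^2.9)
Y = 76.42%

76.42%


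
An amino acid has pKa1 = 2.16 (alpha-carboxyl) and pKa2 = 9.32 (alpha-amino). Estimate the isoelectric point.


pI = (pKa1 + pKa2) / 2
pI = (2.16 + 9.32) / 2
pI = 5.74

5.74


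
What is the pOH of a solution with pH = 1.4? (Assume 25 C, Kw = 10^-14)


pOH = 14 - pH
pOH = 14 - 1.4
pOH = 12.6

12.6


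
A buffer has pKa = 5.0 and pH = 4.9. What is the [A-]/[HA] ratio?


[A-]/[HA] = 10^(pH - pKa)
= 10^(4.9 - 5.0)
= 0.7943

0.7943


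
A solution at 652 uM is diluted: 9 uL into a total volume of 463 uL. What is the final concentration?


C2 = C1 * V1 / V2
C2 = 652 * 9 / 463
C2 = 12.6739 uM

12.6739 uM


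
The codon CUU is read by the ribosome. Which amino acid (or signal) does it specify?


Standard genetic code lookup.
Codon CUU -> Leu

Leu


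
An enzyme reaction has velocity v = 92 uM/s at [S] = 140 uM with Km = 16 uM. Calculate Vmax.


Vmax = v * (Km + [S]) / [S]
Vmax = 92 * (16 + 140) / 140
Vmax = 102.5143 uM/s

102.5143 uM/s


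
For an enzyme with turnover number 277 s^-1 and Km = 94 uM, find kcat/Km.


Catalytic efficiency = kcat / Km
= 277 / 94
= 2.9468 uM^-1*s^-1

2.9468 uM^-1*s^-1


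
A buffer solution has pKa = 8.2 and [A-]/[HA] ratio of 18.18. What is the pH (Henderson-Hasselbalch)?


pH = pKa + log10([A-]/[HA])
pH = 8.2 + log10(18.18)
pH = 9.4596

9.4596


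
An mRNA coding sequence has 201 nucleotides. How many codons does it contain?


codons = nucleotides / 3
codons = 201 / 3 = 67

67


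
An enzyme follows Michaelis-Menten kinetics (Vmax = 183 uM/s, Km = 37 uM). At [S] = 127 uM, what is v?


v = Vmax * [S] / (Km + [S])
v = 183 * 127 / (37 + 127)
v = 141.7134 uM/s

141.7134 uM/s


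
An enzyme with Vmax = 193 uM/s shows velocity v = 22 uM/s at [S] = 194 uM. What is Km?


Km = [S] * (Vmax - v) / v
Km = 194 * (193 - 22) / 22
Km = 1507.9091 uM

1507.9091 uM


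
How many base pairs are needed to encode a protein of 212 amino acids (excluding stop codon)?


Each amino acid = 1 codon = 3 bp
bp = 212 * 3 = 636 bp

636 bp


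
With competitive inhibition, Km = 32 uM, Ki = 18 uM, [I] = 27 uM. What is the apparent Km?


Km_app = Km * (1 + [I]/Ki)
Km_app = 32 * (1 + 27/18)
Km_app = 80.0 uM

80.0 uM


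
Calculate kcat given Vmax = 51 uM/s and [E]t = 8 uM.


kcat = Vmax / [E]t
kcat = 51 / 8
kcat = 6.375 s^-1

6.375 s^-1


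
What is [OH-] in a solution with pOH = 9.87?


[OH-] = 10^(-pOH)
[OH-] = 10^(-9.87)
[OH-] = 1.349e-10 M

1.349e-10 M


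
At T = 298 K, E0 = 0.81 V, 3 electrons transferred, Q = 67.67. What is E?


E = E0 - (RT/nF) * ln(Q)
E = 0.81 - (8.314 * 298 / (3 * 96485)) * ln(67.67)
E = 0.7739 V

0.7739 V


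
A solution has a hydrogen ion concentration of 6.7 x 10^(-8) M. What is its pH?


pH = -log10([H+])
pH = -log10(6.7 x 10^(-8))
pH = 7.1739

7.1739


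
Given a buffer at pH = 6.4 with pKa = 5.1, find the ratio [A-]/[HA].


[A-]/[HA] = 10^(pH - pKa)
= 10^(6.4 - 5.1)
= 19.9526

19.9526


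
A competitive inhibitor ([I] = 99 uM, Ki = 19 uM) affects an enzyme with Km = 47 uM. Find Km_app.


Km_app = Km * (1 + [I]/Ki)
Km_app = 47 * (1 + 99/19)
Km_app = 291.8947 uM

291.8947 uM


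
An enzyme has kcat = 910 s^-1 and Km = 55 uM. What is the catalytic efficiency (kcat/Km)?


Catalytic efficiency = kcat / Km
= 910 / 55
= 16.5455 uM^-1*s^-1

16.5455 uM^-1*s^-1


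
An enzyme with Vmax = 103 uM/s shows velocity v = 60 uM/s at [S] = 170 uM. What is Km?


Km = [S] * (Vmax - v) / v
Km = 170 * (103 - 60) / 60
Km = 121.8333 uM

121.8333 uM


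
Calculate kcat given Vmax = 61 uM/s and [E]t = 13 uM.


kcat = Vmax / [E]t
kcat = 61 / 13
kcat = 4.6923 s^-1

4.6923 s^-1


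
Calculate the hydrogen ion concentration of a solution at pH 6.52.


[H+] = 10^(-pH)
[H+] = 10^(-6.52)
[H+] = 3.020e-07 M

3.020e-07 M


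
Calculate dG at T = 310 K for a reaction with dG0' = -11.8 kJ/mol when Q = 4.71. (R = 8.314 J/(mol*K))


dG = dG0' + RT * ln(Q) / 1000
dG = -11.8 + 8.314 * 310 * ln(4.71) / 1000
dG = -7.8059 kJ/mol

-7.8059 kJ/mol


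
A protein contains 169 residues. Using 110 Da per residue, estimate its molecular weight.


MW = n_residues * 110 Da
MW = 169 * 110
MW = 18590 Da

18590 Da


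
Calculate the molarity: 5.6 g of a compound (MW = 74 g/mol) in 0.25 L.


C = (mass / MW) / volume
C = (5.6 / 74) / 0.25
C = 0.3027 M

0.3027 M


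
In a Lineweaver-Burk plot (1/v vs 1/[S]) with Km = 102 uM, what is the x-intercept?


x-intercept = -1/Km
= -1/102
= -0.0098 1/uM

-0.0098 1/uM


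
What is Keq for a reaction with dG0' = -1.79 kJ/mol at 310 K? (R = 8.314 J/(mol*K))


Keq = exp(-dG0 * 1000 / (R * T))
Keq = exp(-(-1.79) * 1000 / (8.314 * 310))
Keq = 2.0027

2.0027


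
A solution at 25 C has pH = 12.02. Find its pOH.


pOH = 14 - pH
pOH = 14 - 12.02
pOH = 1.98

1.98


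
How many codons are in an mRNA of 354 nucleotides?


codons = nucleotides / 3
codons = 354 / 3 = 118

118


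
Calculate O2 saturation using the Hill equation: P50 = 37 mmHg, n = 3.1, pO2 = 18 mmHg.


Y = pO2^n / (P50^n + pO2^n)
Y = 18^3.1 / (37^3.1 + 18^3.1)
Y = 9.68%

9.68%


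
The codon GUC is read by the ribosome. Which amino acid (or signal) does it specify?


Standard genetic code lookup.
Codon GUC -> Val

Val


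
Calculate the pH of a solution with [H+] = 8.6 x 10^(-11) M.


pH = -log10([H+])
pH = -log10(8.6 x 10^(-11))
pH = 10.0655

10.0655


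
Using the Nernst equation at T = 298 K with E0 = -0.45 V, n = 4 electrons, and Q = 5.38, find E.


E = E0 - (RT/nF) * ln(Q)
E = -0.45 - (8.314 * 298 / (4 * 96485)) * ln(5.38)
E = -0.4608 V

-0.4608 V


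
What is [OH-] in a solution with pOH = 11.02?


[OH-] = 10^(-pOH)
[OH-] = 10^(-11.02)
[OH-] = 9.550e-12 M

9.550e-12 M


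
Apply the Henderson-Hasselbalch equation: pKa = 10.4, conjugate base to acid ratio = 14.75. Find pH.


pH = pKa + log10([A-]/[HA])
pH = 10.4 + log10(14.75)
pH = 11.5688

11.5688


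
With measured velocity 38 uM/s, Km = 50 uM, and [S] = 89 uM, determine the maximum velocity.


Vmax = v * (Km + [S]) / [S]
Vmax = 38 * (50 + 89) / 89
Vmax = 59.3483 uM/s

59.3483 uM/s


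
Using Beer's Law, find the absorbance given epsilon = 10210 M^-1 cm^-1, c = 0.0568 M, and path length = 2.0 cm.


A = epsilon * c * l
A = 10210 * 0.0568 * 2.0
A = 1159.856

1159.856


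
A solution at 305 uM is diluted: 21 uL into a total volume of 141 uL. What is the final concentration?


C2 = C1 * V1 / V2
C2 = 305 * 21 / 141
C2 = 45.4255 uM

45.4255 uM


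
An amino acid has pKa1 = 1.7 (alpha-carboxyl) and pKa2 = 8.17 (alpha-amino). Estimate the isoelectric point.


pI = (pKa1 + pKa2) / 2
pI = (1.7 + 8.17) / 2
pI = 4.935

4.935


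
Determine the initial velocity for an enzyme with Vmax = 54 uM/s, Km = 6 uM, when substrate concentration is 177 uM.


v = Vmax * [S] / (Km + [S])
v = 54 * 177 / (6 + 177)
v = 52.2295 uM/s

52.2295 uM/s


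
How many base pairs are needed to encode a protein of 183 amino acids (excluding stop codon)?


Each amino acid = 1 codon = 3 bp
bp = 183 * 3 = 549 bp

549 bp


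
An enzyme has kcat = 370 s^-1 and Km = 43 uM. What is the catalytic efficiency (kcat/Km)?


Catalytic efficiency = kcat / Km
= 370 / 43
= 8.6047 uM^-1*s^-1

8.6047 uM^-1*s^-1


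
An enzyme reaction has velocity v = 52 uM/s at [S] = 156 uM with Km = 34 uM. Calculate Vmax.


Vmax = v * (Km + [S]) / [S]
Vmax = 52 * (34 + 156) / 156
Vmax = 63.3333 uM/s

63.3333 uM/s


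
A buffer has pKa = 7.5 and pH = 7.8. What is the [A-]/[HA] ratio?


[A-]/[HA] = 10^(pH - pKa)
= 10^(7.8 - 7.5)
= 1.9953

1.9953


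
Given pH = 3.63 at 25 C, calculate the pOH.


pOH = 14 - pH
pOH = 14 - 3.63
pOH = 10.37

10.37


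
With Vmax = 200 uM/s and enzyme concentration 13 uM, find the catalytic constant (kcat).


kcat = Vmax / [E]t
kcat = 200 / 13
kcat = 15.3846 s^-1

15.3846 s^-1


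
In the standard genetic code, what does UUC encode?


Standard genetic code lookup.
Codon UUC -> Phe

Phe


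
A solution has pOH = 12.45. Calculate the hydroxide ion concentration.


[OH-] = 10^(-pOH)
[OH-] = 10^(-12.45)
[OH-] = 3.548e-13 M

3.548e-13 M


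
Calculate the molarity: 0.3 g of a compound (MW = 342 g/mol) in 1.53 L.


C = (mass / MW) / volume
C = (0.3 / 342) / 1.53
C = 5.733e-04 M

5.733e-04 M


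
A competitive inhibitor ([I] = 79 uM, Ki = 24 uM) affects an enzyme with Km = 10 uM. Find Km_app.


Km_app = Km * (1 + [I]/Ki)
Km_app = 10 * (1 + 79/24)
Km_app = 42.9167 uM

42.9167 uM


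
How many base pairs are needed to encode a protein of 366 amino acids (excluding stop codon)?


Each amino acid = 1 codon = 3 bp
bp = 366 * 3 = 1098 bp

1098 bp


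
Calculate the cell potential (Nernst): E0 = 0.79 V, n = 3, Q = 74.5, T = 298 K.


E = E0 - (RT/nF) * ln(Q)
E = 0.79 - (8.314 * 298 / (3 * 96485)) * ln(74.5)
E = 0.7531 V

0.7531 V


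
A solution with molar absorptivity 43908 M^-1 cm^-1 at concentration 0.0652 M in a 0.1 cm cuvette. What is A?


A = epsilon * c * l
A = 43908 * 0.0652 * 0.1
A = 286.2802

286.2802


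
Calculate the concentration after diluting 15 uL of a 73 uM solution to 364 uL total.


C2 = C1 * V1 / V2
C2 = 73 * 15 / 364
C2 = 3.0082 uM

3.0082 uM


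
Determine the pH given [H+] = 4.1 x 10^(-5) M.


pH = -log10([H+])
pH = -log10(4.1 x 10^(-5))
pH = 4.3872

4.3872


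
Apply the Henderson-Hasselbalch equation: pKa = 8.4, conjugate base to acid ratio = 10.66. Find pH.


pH = pKa + log10([A-]/[HA])
pH = 8.4 + log10(10.66)
pH = 9.4278

9.4278


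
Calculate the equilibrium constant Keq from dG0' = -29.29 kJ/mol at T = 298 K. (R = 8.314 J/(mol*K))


Keq = exp(-dG0 * 1000 / (R * T))
Keq = exp(-(-29.29) * 1000 / (8.314 * 298))
Keq = 136224.2968

136224.2968
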